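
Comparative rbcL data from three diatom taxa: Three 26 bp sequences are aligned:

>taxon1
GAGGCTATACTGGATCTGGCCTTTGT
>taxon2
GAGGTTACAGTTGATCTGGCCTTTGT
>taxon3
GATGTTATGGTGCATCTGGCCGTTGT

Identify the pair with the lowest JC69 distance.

taxon1–taxon2: 4/26 differ, p = 0.154, d = 0.172.
taxon1–taxon3: 6/26 differ, p = 0.231, d = 0.276.
taxon2–taxon3: 6/26 differ, p = 0.231, d = 0.276.
The smallest distance is between taxon1 and taxon2.

taxon1 and taxon2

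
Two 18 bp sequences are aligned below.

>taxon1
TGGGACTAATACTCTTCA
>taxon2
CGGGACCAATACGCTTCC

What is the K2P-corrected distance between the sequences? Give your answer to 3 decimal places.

Of 18 sites, 2 differences are transitions and 2 are transversions, so P = 2/18 ≈ 0.111111 and Q = 2/18 ≈ 0.111111.
Under the Kimura two-parameter model, d = −½ ln(1 − 2P − Q) − ¼ ln(1 − 2Q).
1 − 2P − Q = 0.666667, giving −½ ln(0.666667) = 0.202732.
1 − 2Q = 0.777778, giving −¼ ln(0.777778) = 0.062829.
d = 0.202732 + 0.062829 = 0.265561.

0.266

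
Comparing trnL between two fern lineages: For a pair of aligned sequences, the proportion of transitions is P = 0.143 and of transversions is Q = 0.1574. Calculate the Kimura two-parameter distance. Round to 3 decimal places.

Under the Kimura two-parameter model, d = −½ ln(1 − 2P − Q) − ¼ ln(1 − 2Q).
1 − 2P − Q = 0.5566, giving −½ ln(0.5566) = 0.292954.
1 − 2Q = 0.6852, giving −¼ ln(0.6852) = 0.094511.
d = 0.292954 + 0.094511 = 0.387465.

0.387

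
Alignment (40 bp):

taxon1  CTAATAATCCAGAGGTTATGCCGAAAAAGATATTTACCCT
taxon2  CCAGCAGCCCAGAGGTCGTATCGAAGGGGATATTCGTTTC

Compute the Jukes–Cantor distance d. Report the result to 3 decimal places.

0.687

The sequences differ at 18 of 40 sites, so p = 18/40 = 0.45.
d = −(3/4) ln(1 − 4p/3) = −0.75 ln(1 − 0.6) = −0.75 ln(0.4)
  = −0.75 × (-0.916291) = 0.687218 substitutions/site.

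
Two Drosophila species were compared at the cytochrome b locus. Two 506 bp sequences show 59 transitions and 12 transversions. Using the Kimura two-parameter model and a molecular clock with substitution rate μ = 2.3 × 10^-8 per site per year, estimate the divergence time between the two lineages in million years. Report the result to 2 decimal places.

P = 59/506 ≈ 0.116601 and Q = 12/506 ≈ 0.023715.
Under the Kimura two-parameter model, d = −½ ln(1 − 2P − Q) − ¼ ln(1 − 2Q).
1 − 2P − Q = 0.743083, giving −½ ln(0.743083) = 0.148474.
1 − 2Q = 0.95257, giving −¼ ln(0.95257) = 0.012148.
d = 0.148474 + 0.012148 = 0.160622.
Under a molecular clock d = 2μt, so t = d/(2μ) = 0.160622 / (2 × 2.3 × 10^-8) = 3.49 million years.

3.49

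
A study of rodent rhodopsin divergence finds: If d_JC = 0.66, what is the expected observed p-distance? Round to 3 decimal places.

p = (3/4)(1 − e^(−4d/3)) = 0.75 × (1 − e^(-0.88)) = 0.75 × (1 − 0.414783) = 0.438913.

0.439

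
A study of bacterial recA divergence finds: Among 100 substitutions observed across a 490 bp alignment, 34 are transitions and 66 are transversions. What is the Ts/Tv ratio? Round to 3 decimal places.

0.515

R = 34/66 = 0.515151… ≈ 0.515 (to 3 d.p.).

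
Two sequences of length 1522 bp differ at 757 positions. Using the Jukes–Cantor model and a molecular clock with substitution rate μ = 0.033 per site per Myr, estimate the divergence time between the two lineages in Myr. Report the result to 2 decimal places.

12.37

p = 757/1522 ≈ 0.497372.
d = −(3/4) ln(1 − 4p/3) = −0.75 ln(1 − 0.663163) = −0.75 ln(0.336837)
  = −0.75 × (-1.088156) = 0.816117 substitutions/site.
Under a molecular clock d = 2μt, so t = d/(2μ) = 0.816117 / (2 × 0.033) = 12.37 Myr.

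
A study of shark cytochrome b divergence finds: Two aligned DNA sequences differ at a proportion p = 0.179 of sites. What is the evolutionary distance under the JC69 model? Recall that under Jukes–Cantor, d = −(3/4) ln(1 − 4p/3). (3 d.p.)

0.205

d = −(3/4) ln(1 − 4p/3) = −0.75 ln(1 − 0.238667) = −0.75 ln(0.761333)
  = −0.75 × (-0.272684) = 0.204513 substitutions/site.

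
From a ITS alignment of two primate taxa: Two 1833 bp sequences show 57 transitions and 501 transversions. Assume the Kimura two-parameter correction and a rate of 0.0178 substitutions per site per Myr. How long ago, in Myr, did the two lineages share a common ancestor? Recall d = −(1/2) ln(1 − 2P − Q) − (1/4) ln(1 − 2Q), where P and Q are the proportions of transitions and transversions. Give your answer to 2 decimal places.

P = 57/1833 ≈ 0.031097 and Q = 501/1833 ≈ 0.273322.
Under the Kimura two-parameter model, d = −½ ln(1 − 2P − Q) − ¼ ln(1 − 2Q).
1 − 2P − Q = 0.664484, giving −½ ln(0.664484) = 0.204372.
1 − 2Q = 0.453356, giving −¼ ln(0.453356) = 0.197769.
d = 0.204372 + 0.197769 = 0.402141.
Under a molecular clock d = 2μt, so t = d/(2μ) = 0.402141 / (2 × 0.0178) = 11.30 Myr.

11.30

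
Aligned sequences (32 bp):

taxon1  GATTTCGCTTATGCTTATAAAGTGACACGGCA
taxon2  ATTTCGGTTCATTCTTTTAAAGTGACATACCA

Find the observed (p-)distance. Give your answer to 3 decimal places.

The sequences differ at 11 of 32 positions.
p = 11/32 = 0.34375 ≈ 0.344 (to 3 d.p.).

0.344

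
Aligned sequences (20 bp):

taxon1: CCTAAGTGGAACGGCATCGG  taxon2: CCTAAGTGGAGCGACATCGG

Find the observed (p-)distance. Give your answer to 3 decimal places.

0.100

The sequences differ at 2 of 20 positions (sites 11, 14).
p = 2/20 = 0.100.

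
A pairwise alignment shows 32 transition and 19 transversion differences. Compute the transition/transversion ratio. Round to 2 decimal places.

R = 32/19 = 1.684210… ≈ 1.68 (to 2 d.p.).

1.68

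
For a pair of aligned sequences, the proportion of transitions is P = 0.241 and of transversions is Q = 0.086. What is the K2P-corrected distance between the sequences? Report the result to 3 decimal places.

Under the Kimura two-parameter model, d = −½ ln(1 − 2P − Q) − ¼ ln(1 − 2Q).
1 − 2P − Q = 0.432, giving −½ ln(0.432) = 0.419665.
1 − 2Q = 0.828, giving −¼ ln(0.828) = 0.047186.
d = 0.419665 + 0.047186 = 0.466851.

0.467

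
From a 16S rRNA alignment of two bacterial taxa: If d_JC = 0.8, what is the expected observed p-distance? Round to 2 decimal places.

0.49

p = (3/4)(1 − e^(−4d/3)) = 0.75 × (1 − e^(-1.066667)) = 0.75 × (1 − 0.344154) = 0.491885.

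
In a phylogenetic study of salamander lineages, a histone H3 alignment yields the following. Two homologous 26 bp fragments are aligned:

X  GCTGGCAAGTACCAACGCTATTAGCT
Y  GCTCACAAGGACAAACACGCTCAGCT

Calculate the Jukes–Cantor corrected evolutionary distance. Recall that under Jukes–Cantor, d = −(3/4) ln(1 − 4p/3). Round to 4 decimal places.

0.3961

The sequences differ at 8 of 26 sites (4, 5, 10, 13, 17, 19, 20, 22), so p = 8/26 ≈ 0.307692.
d = −(3/4) ln(1 − 4p/3) = −0.75 ln(1 − 0.410256) = −0.75 ln(0.589744)
  = −0.75 × (-0.528067) = 0.396050 substitutions/site.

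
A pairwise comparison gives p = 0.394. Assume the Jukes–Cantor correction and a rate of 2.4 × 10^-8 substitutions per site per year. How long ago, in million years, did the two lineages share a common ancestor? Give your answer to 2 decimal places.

d = −(3/4) ln(1 − 4p/3) = −0.75 ln(1 − 0.525333) = −0.75 ln(0.474667)
  = −0.75 × (-0.745142) = 0.558857 substitutions/site.
Under a molecular clock d = 2μt, so t = d/(2μ) = 0.558857 / (2 × 2.4 × 10^-8) = 11.64 million years.

11.64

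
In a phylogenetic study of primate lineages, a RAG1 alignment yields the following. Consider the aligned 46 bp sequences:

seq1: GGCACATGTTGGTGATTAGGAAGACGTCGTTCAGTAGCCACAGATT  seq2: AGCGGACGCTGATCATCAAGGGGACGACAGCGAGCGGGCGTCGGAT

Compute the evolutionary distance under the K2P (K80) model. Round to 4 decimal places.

Of 46 sites, 16 differences are transitions and 8 are transversions, so P = 16/46 ≈ 0.347826 and Q = 8/46 ≈ 0.173913.
Under the Kimura two-parameter model, d = −½ ln(1 − 2P − Q) − ¼ ln(1 − 2Q).
1 − 2P − Q = 0.130435, giving −½ ln(0.130435) = 1.018440.
1 − 2Q = 0.652174, giving −¼ ln(0.652174) = 0.106861.
d = 1.018440 + 0.106861 = 1.125301.

1.1253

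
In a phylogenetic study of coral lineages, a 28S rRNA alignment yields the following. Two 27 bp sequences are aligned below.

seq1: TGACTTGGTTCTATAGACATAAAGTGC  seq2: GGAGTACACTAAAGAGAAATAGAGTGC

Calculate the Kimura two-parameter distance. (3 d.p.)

0.590

Of 27 sites, 3 differences are transitions and 8 are transversions, so P = 3/27 ≈ 0.111111 and Q = 8/27 ≈ 0.296296.
Under the Kimura two-parameter model, d = −½ ln(1 − 2P − Q) − ¼ ln(1 − 2Q).
1 − 2P − Q = 0.481482, giving −½ ln(0.481482) = 0.365443.
1 − 2Q = 0.407408, giving −¼ ln(0.407408) = 0.224485.
d = 0.365443 + 0.224485 = 0.589928.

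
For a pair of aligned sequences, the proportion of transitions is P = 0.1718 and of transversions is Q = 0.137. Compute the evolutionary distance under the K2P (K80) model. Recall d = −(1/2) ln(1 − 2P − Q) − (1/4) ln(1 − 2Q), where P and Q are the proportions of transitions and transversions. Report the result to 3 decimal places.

Under the Kimura two-parameter model, d = −½ ln(1 − 2P − Q) − ¼ ln(1 − 2Q).
1 − 2P − Q = 0.5194, giving −½ ln(0.5194) = 0.327540.
1 − 2Q = 0.726, giving −¼ ln(0.726) = 0.080051.
d = 0.327540 + 0.080051 = 0.407591.

0.408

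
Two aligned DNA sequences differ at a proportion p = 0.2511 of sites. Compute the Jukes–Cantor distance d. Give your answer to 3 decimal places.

d = −(3/4) ln(1 − 4p/3) = −0.75 ln(1 − 0.3348) = −0.75 ln(0.6652)
  = −0.75 × (-0.407668) = 0.305751 substitutions/site.

0.306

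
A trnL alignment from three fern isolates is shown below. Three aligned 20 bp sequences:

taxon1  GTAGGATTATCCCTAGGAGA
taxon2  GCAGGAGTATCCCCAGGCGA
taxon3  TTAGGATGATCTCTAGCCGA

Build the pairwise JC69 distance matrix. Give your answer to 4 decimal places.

d(taxon1,taxon2) = 0.2326, d(taxon1,taxon3) = 0.3041, d(taxon2,taxon3) = 0.4715

taxon1–taxon2: 4/20 sites differ → p = 0.2, d = −0.75 ln(1 − 0.266667) = 0.232617 ≈ 0.2326.
taxon1–taxon3: 5/20 sites differ → p = 0.25, d = −0.75 ln(1 − 0.333333) = 0.304098 ≈ 0.3041.
taxon2–taxon3: 7/20 sites differ → p = 0.35, d = −0.75 ln(1 − 0.466667) = 0.471457 ≈ 0.4715.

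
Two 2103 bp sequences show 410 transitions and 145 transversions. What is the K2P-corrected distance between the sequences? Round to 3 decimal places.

P = 410/2103 ≈ 0.19496 and Q = 145/2103 ≈ 0.068949.
Under the Kimura two-parameter model, d = −½ ln(1 − 2P − Q) − ¼ ln(1 − 2Q).
1 − 2P − Q = 0.541131, giving −½ ln(0.541131) = 0.307047.
1 − 2Q = 0.862102, giving −¼ ln(0.862102) = 0.037095.
d = 0.307047 + 0.037095 = 0.344142.

0.344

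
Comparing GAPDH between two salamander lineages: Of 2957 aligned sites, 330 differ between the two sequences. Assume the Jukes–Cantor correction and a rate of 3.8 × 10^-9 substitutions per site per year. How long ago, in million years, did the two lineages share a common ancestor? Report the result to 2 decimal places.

p = 330/2957 ≈ 0.1116.
d = −(3/4) ln(1 − 4p/3) = −0.75 ln(1 − 0.1488) = −0.75 ln(0.8512)
  = −0.75 × (-0.161108) = 0.120831 substitutions/site.
Under a molecular clock d = 2μt, so t = d/(2μ) = 0.120831 / (2 × 3.8 × 10^-9) = 15.90 million years.

15.90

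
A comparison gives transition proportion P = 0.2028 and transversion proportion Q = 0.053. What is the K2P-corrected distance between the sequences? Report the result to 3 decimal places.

Under the Kimura two-parameter model, d = −½ ln(1 − 2P − Q) − ¼ ln(1 − 2Q).
1 − 2P − Q = 0.5414, giving −½ ln(0.5414) = 0.306798.
1 − 2Q = 0.894, giving −¼ ln(0.894) = 0.028012.
d = 0.306798 + 0.028012 = 0.334810.

0.335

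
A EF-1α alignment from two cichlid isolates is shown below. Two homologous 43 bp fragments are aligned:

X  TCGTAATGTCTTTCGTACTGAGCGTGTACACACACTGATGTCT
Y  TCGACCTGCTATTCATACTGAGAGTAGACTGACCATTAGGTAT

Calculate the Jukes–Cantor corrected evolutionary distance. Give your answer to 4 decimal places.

0.5617

The sequences differ at 17 of 43 sites, so p = 17/43 ≈ 0.395349.
d = −(3/4) ln(1 − 4p/3) = −0.75 ln(1 − 0.527132) = −0.75 ln(0.472868)
  = −0.75 × (-0.748939) = 0.561704 substitutions/site.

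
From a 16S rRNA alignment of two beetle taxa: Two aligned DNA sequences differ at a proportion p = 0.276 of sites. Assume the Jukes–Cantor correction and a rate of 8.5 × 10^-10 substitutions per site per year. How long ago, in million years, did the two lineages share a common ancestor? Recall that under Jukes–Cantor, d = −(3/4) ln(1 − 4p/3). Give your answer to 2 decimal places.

202.44

d = −(3/4) ln(1 − 4p/3) = −0.75 ln(1 − 0.368) = −0.75 ln(0.632)
  = −0.75 × (-0.458866) = 0.344150 substitutions/site.
Under a molecular clock d = 2μt, so t = d/(2μ) = 0.344150 / (2 × 8.5 × 10^-10) = 202.44 million years.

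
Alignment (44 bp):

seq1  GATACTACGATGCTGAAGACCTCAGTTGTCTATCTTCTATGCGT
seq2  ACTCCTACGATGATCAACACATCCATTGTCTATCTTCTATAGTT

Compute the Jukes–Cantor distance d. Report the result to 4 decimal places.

0.3390

The sequences differ at 12 of 44 sites, so p = 12/44 ≈ 0.272727.
d = −(3/4) ln(1 − 4p/3) = −0.75 ln(1 − 0.363636) = −0.75 ln(0.636364)
  = −0.75 × (-0.451985) = 0.338989 substitutions/site.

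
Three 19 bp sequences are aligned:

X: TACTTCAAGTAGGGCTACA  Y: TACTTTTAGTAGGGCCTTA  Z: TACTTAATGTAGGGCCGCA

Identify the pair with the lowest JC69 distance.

X–Y: 5/19 differ, p = 0.263, d = 0.324.
X–Z: 4/19 differ, p = 0.211, d = 0.247.
Y–Z: 5/19 differ, p = 0.263, d = 0.324.
The smallest distance is between X and Z.

X and Z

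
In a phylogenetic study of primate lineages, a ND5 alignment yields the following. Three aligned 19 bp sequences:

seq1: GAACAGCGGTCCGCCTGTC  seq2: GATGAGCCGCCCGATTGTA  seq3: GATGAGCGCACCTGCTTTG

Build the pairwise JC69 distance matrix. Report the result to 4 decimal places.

d(seq1,seq2) = 0.5068, d(seq1,seq3) = 0.6181, d(seq2,seq3) = 0.6181

seq1–seq2: 7/19 sites differ → p ≈ 0.368421, d = −0.75 ln(1 − 0.491228) = 0.506816 ≈ 0.5068.
seq1–seq3: 8/19 sites differ → p ≈ 0.421053, d = −0.75 ln(1 − 0.561404) = 0.618132 ≈ 0.6181.
seq2–seq3: 8/19 sites differ → p ≈ 0.421053, d = −0.75 ln(1 − 0.561404) = 0.618132 ≈ 0.6181.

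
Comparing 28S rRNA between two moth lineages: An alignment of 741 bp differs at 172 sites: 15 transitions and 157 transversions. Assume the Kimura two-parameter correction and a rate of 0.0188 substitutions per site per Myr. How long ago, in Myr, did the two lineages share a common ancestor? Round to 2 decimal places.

7.53

P = 15/741 ≈ 0.020243 and Q = 157/741 ≈ 0.211876.
Under the Kimura two-parameter model, d = −½ ln(1 − 2P − Q) − ¼ ln(1 − 2Q).
1 − 2P − Q = 0.747638, giving −½ ln(0.747638) = 0.145418.
1 − 2Q = 0.576248, giving −¼ ln(0.576248) = 0.137804.
d = 0.145418 + 0.137804 = 0.283222.
Under a molecular clock d = 2μt, so t = d/(2μ) = 0.283222 / (2 × 0.0188) = 7.53 Myr.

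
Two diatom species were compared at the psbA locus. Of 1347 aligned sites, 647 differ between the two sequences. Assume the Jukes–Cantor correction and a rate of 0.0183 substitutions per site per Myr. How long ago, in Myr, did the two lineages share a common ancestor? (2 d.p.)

20.96

p = 647/1347 ≈ 0.480327.
d = −(3/4) ln(1 − 4p/3) = −0.75 ln(1 − 0.640436) = −0.75 ln(0.359564)
  = −0.75 × (-1.022863) = 0.767147 substitutions/site.
Under a molecular clock d = 2μt, so t = d/(2μ) = 0.767147 / (2 × 0.0183) = 20.96 Myr.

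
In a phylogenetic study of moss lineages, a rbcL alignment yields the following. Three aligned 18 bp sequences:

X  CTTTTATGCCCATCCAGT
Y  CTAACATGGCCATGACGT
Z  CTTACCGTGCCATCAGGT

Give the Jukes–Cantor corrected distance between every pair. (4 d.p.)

d(X,Y) = 0.5482, d(X,Z) = 0.6735, d(Y,Z) = 0.4408

X–Y: 7/18 sites differ → p ≈ 0.388889, d = −0.75 ln(1 − 0.518519) = 0.548166 ≈ 0.5482.
X–Z: 8/18 sites differ → p ≈ 0.444444, d = −0.75 ln(1 − 0.592592) = 0.673455 ≈ 0.6735.
Y–Z: 6/18 sites differ → p ≈ 0.333333, d = −0.75 ln(1 − 0.444444) = 0.440839 ≈ 0.4408.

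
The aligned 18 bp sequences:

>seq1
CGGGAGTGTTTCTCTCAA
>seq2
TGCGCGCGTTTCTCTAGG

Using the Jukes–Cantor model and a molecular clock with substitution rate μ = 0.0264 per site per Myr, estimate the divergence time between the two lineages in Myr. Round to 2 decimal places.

The sequences differ at 7 of 18 sites (1, 3, 5, 7, 16, 17, 18), so p = 7/18 ≈ 0.388889.
d = −(3/4) ln(1 − 4p/3) = −0.75 ln(1 − 0.518519) = −0.75 ln(0.481481)
  = −0.75 × (-0.730889) = 0.548167 substitutions/site.
Under a molecular clock d = 2μt, so t = d/(2μ) = 0.548167 / (2 × 0.0264) = 10.38 Myr.

10.38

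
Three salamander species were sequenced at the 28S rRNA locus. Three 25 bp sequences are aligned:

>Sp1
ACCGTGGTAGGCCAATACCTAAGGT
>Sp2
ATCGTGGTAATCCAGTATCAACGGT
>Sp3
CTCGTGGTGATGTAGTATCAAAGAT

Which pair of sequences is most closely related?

Sp2 and Sp3

Sp1–Sp2: 7/25 differ, p = 0.280, d = 0.351.
Sp1–Sp3: 11/25 differ, p = 0.440, d = 0.663.
Sp2–Sp3: 6/25 differ, p = 0.240, d = 0.289.
The smallest distance is between Sp2 and Sp3.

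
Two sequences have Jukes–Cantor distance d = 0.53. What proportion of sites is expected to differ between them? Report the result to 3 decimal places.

0.380

p = (3/4)(1 − e^(−4d/3)) = 0.75 × (1 − e^(-0.706667)) = 0.75 × (1 − 0.493286) = 0.380036.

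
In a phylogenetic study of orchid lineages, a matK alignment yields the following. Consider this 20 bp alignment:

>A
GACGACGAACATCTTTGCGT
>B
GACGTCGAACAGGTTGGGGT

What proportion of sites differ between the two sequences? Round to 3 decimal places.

The sequences differ at 5 of 20 positions (sites 5, 12, 13, 16, 18).
p = 5/20 = 0.250.

0.250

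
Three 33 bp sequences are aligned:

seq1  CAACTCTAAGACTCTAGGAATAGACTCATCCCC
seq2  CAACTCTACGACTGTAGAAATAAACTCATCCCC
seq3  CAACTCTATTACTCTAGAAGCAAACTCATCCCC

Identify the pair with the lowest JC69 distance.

seq1 and seq2

seq1–seq2: 4/33 differ, p = 0.121, d = 0.132.
seq1–seq3: 6/33 differ, p = 0.182, d = 0.208.
seq2–seq3: 5/33 differ, p = 0.152, d = 0.169.
The smallest distance is between seq1 and seq2.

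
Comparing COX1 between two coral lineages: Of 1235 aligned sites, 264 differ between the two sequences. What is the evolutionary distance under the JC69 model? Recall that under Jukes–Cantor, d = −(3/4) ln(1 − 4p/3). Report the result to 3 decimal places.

p = 264/1235 ≈ 0.213765.
d = −(3/4) ln(1 − 4p/3) = −0.75 ln(1 − 0.28502) = −0.75 ln(0.71498)
  = −0.75 × (-0.335501) = 0.251626 substitutions/site.

0.252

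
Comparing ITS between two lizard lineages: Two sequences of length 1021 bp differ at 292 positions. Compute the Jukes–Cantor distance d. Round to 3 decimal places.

p = 292/1021 ≈ 0.285994.
d = −(3/4) ln(1 − 4p/3) = −0.75 ln(1 − 0.381325) = −0.75 ln(0.618675)
  = −0.75 × (-0.480175) = 0.360131 substitutions/site.

0.360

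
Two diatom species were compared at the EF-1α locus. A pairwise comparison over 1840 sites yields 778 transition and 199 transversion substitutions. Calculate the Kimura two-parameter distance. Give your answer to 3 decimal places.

P = 778/1840 ≈ 0.422826 and Q = 199/1840 ≈ 0.108152.
Under the Kimura two-parameter model, d = −½ ln(1 − 2P − Q) − ¼ ln(1 − 2Q).
1 − 2P − Q = 0.046196, giving −½ ln(0.046196) = 1.537431.
1 − 2Q = 0.783696, giving −¼ ln(0.783696) = 0.060934.
d = 1.537431 + 0.060934 = 1.598365.

1.598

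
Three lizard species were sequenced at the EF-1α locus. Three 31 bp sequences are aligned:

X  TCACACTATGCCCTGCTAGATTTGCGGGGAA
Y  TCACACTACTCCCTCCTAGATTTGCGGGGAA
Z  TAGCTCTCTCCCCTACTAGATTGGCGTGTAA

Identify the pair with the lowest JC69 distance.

X and Y

X–Y: 3/31 differ, p = 0.097, d = 0.104.
X–Z: 9/31 differ, p = 0.290, d = 0.367.
Y–Z: 10/31 differ, p = 0.323, d = 0.422.
The smallest distance is between X and Y.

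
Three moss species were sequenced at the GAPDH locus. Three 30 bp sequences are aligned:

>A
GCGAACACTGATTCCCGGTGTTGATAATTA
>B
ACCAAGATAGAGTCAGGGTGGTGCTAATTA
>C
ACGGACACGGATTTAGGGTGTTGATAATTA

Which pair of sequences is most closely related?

A–B: 10/30 differ, p = 0.333, d = 0.441.
A–C: 6/30 differ, p = 0.200, d = 0.233.
B–C: 9/30 differ, p = 0.300, d = 0.383.
The smallest distance is between A and C.

A and C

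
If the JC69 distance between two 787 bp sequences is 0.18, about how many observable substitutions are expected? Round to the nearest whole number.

Invert JC69: p = (3/4)(1 − e^(−4d/3)) = 0.75 × (1 − e^(-0.24)) = 0.75 × (1 − 0.786628) = 0.160029.
Expected differing sites = pL ≈ 0.160029 × 787 = 125.942823 ≈ 126.

126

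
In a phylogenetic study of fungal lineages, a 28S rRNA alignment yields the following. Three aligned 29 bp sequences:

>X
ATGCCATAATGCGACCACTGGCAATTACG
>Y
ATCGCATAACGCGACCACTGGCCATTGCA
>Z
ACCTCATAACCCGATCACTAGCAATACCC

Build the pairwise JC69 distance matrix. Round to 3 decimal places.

d(X,Y) = 0.242, d(X,Z) = 0.462, d(Y,Z) = 0.401

X–Y: 6/29 sites differ → p ≈ 0.206897, d = −0.75 ln(1 − 0.275863) = 0.242081 ≈ 0.242.
X–Z: 10/29 sites differ → p ≈ 0.344828, d = −0.75 ln(1 − 0.459771) = 0.461822 ≈ 0.462.
Y–Z: 9/29 sites differ → p ≈ 0.310345, d = −0.75 ln(1 − 0.413793) = 0.400562 ≈ 0.401.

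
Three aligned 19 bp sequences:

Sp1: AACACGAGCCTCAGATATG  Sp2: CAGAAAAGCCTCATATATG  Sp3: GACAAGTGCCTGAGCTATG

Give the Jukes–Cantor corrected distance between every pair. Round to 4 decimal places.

d(Sp1,Sp2) = 0.3241, d(Sp1,Sp3) = 0.3241, d(Sp2,Sp3) = 0.5068

Sp1–Sp2: 5/19 sites differ → p ≈ 0.263158, d = −0.75 ln(1 − 0.350877) = 0.324100 ≈ 0.3241.
Sp1–Sp3: 5/19 sites differ → p ≈ 0.263158, d = −0.75 ln(1 − 0.350877) = 0.324100 ≈ 0.3241.
Sp2–Sp3: 7/19 sites differ → p ≈ 0.368421, d = −0.75 ln(1 − 0.491228) = 0.506816 ≈ 0.5068.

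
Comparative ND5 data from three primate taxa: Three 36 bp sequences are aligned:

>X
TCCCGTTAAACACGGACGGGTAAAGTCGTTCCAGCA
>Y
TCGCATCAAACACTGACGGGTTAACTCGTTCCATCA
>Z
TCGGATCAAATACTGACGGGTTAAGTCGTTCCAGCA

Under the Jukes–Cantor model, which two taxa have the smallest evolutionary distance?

Y and Z

X–Y: 7/36 differ, p = 0.194, d = 0.225.
X–Z: 7/36 differ, p = 0.194, d = 0.225.
Y–Z: 4/36 differ, p = 0.111, d = 0.120.
The smallest distance is between Y and Z.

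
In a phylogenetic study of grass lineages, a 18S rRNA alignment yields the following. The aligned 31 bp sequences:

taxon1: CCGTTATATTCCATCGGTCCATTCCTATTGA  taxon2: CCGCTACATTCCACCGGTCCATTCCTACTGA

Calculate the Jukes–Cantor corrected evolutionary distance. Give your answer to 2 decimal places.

The sequences differ at 4 of 31 sites (4, 7, 14, 28), so p = 4/31 ≈ 0.129032.
d = −(3/4) ln(1 − 4p/3) = −0.75 ln(1 − 0.172043) = −0.75 ln(0.827957)
  = −0.75 × (-0.188794) = 0.141596 substitutions/site.

0.14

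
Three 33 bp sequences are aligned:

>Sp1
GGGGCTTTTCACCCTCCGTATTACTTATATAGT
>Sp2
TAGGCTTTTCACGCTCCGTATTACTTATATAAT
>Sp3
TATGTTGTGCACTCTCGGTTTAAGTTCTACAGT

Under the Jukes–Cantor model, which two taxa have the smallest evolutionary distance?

Sp1 and Sp2

Sp1–Sp2: 4/33 differ, p = 0.121, d = 0.132.
Sp1–Sp3: 13/33 differ, p = 0.394, d = 0.559.
Sp2–Sp3: 12/33 differ, p = 0.364, d = 0.497.
The smallest distance is between Sp1 and Sp2.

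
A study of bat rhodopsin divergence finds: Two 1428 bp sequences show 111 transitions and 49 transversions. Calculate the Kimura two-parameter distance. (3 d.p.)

0.123

P = 111/1428 ≈ 0.077731 and Q = 49/1428 ≈ 0.034314.
Under the Kimura two-parameter model, d = −½ ln(1 − 2P − Q) − ¼ ln(1 − 2Q).
1 − 2P − Q = 0.810224, giving −½ ln(0.810224) = 0.105222.
1 − 2Q = 0.931372, giving −¼ ln(0.931372) = 0.017774.
d = 0.105222 + 0.017774 = 0.122996.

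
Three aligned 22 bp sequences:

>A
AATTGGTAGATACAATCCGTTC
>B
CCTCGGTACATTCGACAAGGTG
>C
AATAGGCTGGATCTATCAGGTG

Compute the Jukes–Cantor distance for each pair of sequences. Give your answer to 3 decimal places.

A–B: 11/22 sites differ → p = 0.5, d = −0.75 ln(1 − 0.666667) = 0.823960 ≈ 0.824.
A–C: 10/22 sites differ → p ≈ 0.454545, d = −0.75 ln(1 − 0.60606) = 0.698667 ≈ 0.699.
B–C: 11/22 sites differ → p = 0.5, d = −0.75 ln(1 − 0.666667) = 0.823960 ≈ 0.824.

d(A,B) = 0.824, d(A,C) = 0.699, d(B,C) = 0.824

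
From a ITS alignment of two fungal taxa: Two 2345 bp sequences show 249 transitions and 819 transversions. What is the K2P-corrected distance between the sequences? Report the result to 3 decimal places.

P = 249/2345 ≈ 0.106183 and Q = 819/2345 ≈ 0.349254.
Under the Kimura two-parameter model, d = −½ ln(1 − 2P − Q) − ¼ ln(1 − 2Q).
1 − 2P − Q = 0.43838, giving −½ ln(0.43838) = 0.412335.
1 − 2Q = 0.301492, giving −¼ ln(0.301492) = 0.299753.
d = 0.412335 + 0.299753 = 0.712088.

0.712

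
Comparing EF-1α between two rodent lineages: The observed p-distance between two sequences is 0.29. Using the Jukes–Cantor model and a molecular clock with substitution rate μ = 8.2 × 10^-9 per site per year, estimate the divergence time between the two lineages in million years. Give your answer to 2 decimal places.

d = −(3/4) ln(1 − 4p/3) = −0.75 ln(1 − 0.386667) = −0.75 ln(0.613333)
  = −0.75 × (-0.488847) = 0.366635 substitutions/site.
Under a molecular clock d = 2μt, so t = d/(2μ) = 0.366635 / (2 × 8.2 × 10^-9) = 22.36 million years.

22.36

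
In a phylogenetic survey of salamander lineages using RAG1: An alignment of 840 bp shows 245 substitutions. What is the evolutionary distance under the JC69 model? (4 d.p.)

0.3694

p = 245/840 ≈ 0.291667.
d = −(3/4) ln(1 − 4p/3) = −0.75 ln(1 − 0.388889) = −0.75 ln(0.611111)
  = −0.75 × (-0.492477) = 0.369358 substitutions/site.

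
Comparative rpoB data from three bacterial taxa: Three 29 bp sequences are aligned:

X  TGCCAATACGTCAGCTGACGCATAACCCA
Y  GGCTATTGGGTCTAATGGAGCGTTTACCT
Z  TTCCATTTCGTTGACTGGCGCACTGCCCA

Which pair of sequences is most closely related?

X and Z

X–Y: 15/29 differ, p = 0.517, d = 0.878.
X–Z: 10/29 differ, p = 0.345, d = 0.462.
Y–Z: 14/29 differ, p = 0.483, d = 0.774.
The smallest distance is between X and Z.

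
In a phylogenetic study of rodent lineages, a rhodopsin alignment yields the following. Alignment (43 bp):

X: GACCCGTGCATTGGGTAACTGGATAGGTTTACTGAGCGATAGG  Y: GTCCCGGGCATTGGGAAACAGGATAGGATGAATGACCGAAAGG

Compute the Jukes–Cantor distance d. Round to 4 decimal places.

The sequences differ at 9 of 43 sites (2, 7, 16, 20, 28, 30, 32, 36, 40), so p = 9/43 ≈ 0.209302.
d = −(3/4) ln(1 − 4p/3) = −0.75 ln(1 − 0.279069) = −0.75 ln(0.720931)
  = −0.75 × (-0.327212) = 0.245409 substitutions/site.

0.2454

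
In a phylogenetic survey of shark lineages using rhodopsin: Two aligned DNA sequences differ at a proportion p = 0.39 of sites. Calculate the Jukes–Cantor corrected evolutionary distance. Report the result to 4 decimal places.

0.5505

d = −(3/4) ln(1 − 4p/3) = −0.75 ln(1 − 0.52) = −0.75 ln(0.48)
  = −0.75 × (-0.733969) = 0.550477 substitutions/site.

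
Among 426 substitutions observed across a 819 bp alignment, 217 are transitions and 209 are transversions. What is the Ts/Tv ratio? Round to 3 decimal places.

R = 217/209 = 1.038277… ≈ 1.038 (to 3 d.p.).

1.038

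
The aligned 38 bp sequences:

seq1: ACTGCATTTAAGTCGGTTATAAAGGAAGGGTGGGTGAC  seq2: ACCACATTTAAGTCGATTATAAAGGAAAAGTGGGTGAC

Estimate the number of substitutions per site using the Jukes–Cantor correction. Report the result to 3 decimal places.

The sequences differ at 5 of 38 sites (3, 4, 16, 28, 29), so p = 5/38 ≈ 0.131579.
d = −(3/4) ln(1 − 4p/3) = −0.75 ln(1 − 0.175439) = −0.75 ln(0.824561)
  = −0.75 × (-0.192904) = 0.144678 substitutions/site.

0.145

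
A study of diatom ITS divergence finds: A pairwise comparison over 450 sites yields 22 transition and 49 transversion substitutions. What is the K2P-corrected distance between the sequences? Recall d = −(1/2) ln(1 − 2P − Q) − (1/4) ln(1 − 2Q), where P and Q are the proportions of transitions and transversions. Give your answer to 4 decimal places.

P = 22/450 ≈ 0.048889 and Q = 49/450 ≈ 0.108889.
Under the Kimura two-parameter model, d = −½ ln(1 − 2P − Q) − ¼ ln(1 − 2Q).
1 − 2P − Q = 0.793333, giving −½ ln(0.793333) = 0.115756.
1 − 2Q = 0.782222, giving −¼ ln(0.782222) = 0.061404.
d = 0.115756 + 0.061404 = 0.177160.

0.1772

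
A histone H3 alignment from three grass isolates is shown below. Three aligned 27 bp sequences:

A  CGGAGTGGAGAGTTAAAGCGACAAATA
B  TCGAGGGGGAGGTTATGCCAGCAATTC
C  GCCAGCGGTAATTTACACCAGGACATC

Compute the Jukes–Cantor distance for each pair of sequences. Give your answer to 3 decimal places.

d(A,B) = 0.770, d(A,C) = 0.882, d(B,C) = 0.588

A–B: 13/27 sites differ → p ≈ 0.481481, d = −0.75 ln(1 − 0.641975) = 0.770364 ≈ 0.770.
A–C: 14/27 sites differ → p ≈ 0.518519, d = −0.75 ln(1 − 0.691359) = 0.881682 ≈ 0.882.
B–C: 11/27 sites differ → p ≈ 0.407407, d = −0.75 ln(1 − 0.543209) = 0.587647 ≈ 0.588.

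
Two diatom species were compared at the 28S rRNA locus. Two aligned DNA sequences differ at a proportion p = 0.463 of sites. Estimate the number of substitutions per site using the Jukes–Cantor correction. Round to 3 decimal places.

d = −(3/4) ln(1 − 4p/3) = −0.75 ln(1 − 0.617333) = −0.75 ln(0.382667)
  = −0.75 × (-0.960590) = 0.720443 substitutions/site.

0.720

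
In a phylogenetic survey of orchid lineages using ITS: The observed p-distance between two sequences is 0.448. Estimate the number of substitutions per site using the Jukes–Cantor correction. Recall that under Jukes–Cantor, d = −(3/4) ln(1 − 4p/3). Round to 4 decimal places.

d = −(3/4) ln(1 − 4p/3) = −0.75 ln(1 − 0.597333) = −0.75 ln(0.402667)
  = −0.75 × (-0.909645) = 0.682234 substitutions/site.

0.6822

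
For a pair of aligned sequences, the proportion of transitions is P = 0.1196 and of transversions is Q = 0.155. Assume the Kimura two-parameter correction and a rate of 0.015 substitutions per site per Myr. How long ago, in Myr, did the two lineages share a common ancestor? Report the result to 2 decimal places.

11.45

Under the Kimura two-parameter model, d = −½ ln(1 − 2P − Q) − ¼ ln(1 − 2Q).
1 − 2P − Q = 0.6058, giving −½ ln(0.6058) = 0.250603.
1 − 2Q = 0.69, giving −¼ ln(0.69) = 0.092766.
d = 0.250603 + 0.092766 = 0.343369.
Under a molecular clock d = 2μt, so t = d/(2μ) = 0.343369 / (2 × 0.015) = 11.45 Myr.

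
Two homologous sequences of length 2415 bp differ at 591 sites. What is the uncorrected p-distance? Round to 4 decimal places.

p = 591/2415 = 0.244720… ≈ 0.2447 (to 4 d.p.).

0.2447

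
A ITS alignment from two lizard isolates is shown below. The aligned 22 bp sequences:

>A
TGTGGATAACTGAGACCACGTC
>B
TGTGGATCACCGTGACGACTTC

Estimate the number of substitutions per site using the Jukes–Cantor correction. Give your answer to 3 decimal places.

0.271

The sequences differ at 5 of 22 sites (8, 11, 13, 17, 20), so p = 5/22 ≈ 0.227273.
d = −(3/4) ln(1 − 4p/3) = −0.75 ln(1 − 0.303031) = −0.75 ln(0.696969)
  = −0.75 × (-0.361014) = 0.270761 substitutions/site.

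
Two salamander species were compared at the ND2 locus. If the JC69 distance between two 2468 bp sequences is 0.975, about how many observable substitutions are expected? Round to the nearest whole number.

Invert JC69: p = (3/4)(1 − e^(−4d/3)) = 0.75 × (1 − e^(-1.3)) = 0.75 × (1 − 0.272532) = 0.545601.
Expected differing sites = pL ≈ 0.545601 × 2468 = 1346.543268 ≈ 1347.

1347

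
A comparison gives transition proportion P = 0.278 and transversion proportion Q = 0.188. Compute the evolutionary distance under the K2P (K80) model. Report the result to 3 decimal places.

Under the Kimura two-parameter model, d = −½ ln(1 − 2P − Q) − ¼ ln(1 − 2Q).
1 − 2P − Q = 0.256, giving −½ ln(0.256) = 0.681289.
1 − 2Q = 0.624, giving −¼ ln(0.624) = 0.117901.
d = 0.681289 + 0.117901 = 0.799190.

0.799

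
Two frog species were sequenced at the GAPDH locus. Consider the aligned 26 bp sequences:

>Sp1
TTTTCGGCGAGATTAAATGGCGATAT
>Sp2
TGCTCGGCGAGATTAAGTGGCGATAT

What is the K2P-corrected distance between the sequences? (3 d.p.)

0.127

Of 26 sites, 2 differences are transitions and 1 are transversions, so P = 2/26 ≈ 0.076923 and Q = 1/26 ≈ 0.038462.
Under the Kimura two-parameter model, d = −½ ln(1 − 2P − Q) − ¼ ln(1 − 2Q).
1 − 2P − Q = 0.807692, giving −½ ln(0.807692) = 0.106787.
1 − 2Q = 0.923076, giving −¼ ln(0.923076) = 0.020011.
d = 0.106787 + 0.020011 = 0.126798.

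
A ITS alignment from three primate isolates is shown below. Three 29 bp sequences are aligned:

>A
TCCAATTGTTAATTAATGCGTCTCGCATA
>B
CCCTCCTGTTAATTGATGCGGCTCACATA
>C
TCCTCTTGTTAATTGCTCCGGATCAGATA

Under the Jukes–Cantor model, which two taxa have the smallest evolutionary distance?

A–B: 7/29 differ, p = 0.241, d = 0.291.
A–C: 9/29 differ, p = 0.310, d = 0.401.
B–C: 6/29 differ, p = 0.207, d = 0.242.
The smallest distance is between B and C.

B and C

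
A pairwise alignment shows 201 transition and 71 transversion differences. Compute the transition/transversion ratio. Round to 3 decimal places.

2.831

R = 201/71 = 2.830985… ≈ 2.831 (to 3 d.p.).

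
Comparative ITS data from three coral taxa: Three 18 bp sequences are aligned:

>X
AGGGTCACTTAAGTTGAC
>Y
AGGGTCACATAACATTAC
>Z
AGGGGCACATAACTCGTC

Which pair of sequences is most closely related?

X and Y

X–Y: 4/18 differ, p = 0.222, d = 0.264.
X–Z: 5/18 differ, p = 0.278, d = 0.347.
Y–Z: 5/18 differ, p = 0.278, d = 0.347.
The smallest distance is between X and Y.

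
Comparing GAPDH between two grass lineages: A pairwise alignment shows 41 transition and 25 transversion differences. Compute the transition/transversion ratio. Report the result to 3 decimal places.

R = 41/25 = 1.640.

1.640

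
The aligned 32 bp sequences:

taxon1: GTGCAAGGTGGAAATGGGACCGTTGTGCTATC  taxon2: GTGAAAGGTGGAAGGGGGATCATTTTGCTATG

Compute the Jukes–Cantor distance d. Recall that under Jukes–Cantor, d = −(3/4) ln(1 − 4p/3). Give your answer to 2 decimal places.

0.26

The sequences differ at 7 of 32 sites (4, 14, 15, 20, 22, 25, 32), so p = 7/32 = 0.21875.
d = −(3/4) ln(1 − 4p/3) = −0.75 ln(1 − 0.291667) = −0.75 ln(0.708333)
  = −0.75 × (-0.344841) = 0.258631 substitutions/site.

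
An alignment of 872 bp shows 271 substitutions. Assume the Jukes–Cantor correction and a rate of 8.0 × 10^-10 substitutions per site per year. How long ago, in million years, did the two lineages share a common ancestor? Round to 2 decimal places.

250.82

p = 271/872 ≈ 0.31078.
d = −(3/4) ln(1 − 4p/3) = −0.75 ln(1 − 0.414373) = −0.75 ln(0.585627)
  = −0.75 × (-0.535072) = 0.401304 substitutions/site.
Under a molecular clock d = 2μt, so t = d/(2μ) = 0.401304 / (2 × 8.0 × 10^-10) = 250.82 million years.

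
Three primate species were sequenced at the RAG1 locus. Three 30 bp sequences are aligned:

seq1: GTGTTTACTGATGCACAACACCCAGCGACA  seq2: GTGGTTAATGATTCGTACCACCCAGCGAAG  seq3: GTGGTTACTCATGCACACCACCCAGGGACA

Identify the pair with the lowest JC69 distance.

seq1 and seq3

seq1–seq2: 8/30 differ, p = 0.267, d = 0.330.
seq1–seq3: 4/30 differ, p = 0.133, d = 0.147.
seq2–seq3: 8/30 differ, p = 0.267, d = 0.330.
The smallest distance is between seq1 and seq3.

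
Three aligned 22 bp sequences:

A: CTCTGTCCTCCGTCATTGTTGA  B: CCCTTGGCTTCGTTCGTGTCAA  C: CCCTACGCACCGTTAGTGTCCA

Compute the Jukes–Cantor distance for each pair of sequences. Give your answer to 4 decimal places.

d(A,B) = 0.6987, d(A,C) = 0.5913, d(B,C) = 0.3390

A–B: 10/22 sites differ → p ≈ 0.454545, d = −0.75 ln(1 − 0.60606) = 0.698667 ≈ 0.6987.
A–C: 9/22 sites differ → p ≈ 0.409091, d = −0.75 ln(1 − 0.545455) = 0.591344 ≈ 0.5913.
B–C: 6/22 sites differ → p ≈ 0.272727, d = −0.75 ln(1 − 0.363636) = 0.338988 ≈ 0.3390.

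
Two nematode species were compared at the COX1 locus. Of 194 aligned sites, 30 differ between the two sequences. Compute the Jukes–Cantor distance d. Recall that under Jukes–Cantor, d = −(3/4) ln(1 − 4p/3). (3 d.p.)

0.173

p = 30/194 ≈ 0.154639.
d = −(3/4) ln(1 − 4p/3) = −0.75 ln(1 − 0.206185) = −0.75 ln(0.793815)
  = −0.75 × (-0.230905) = 0.173179 substitutions/site.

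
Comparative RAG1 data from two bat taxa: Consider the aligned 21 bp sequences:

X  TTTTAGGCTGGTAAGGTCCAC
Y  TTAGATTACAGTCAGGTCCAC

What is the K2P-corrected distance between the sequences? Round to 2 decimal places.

0.54

Of 21 sites, 2 differences are transitions and 6 are transversions, so P = 2/21 ≈ 0.095238 and Q = 6/21 ≈ 0.285714.
Under the Kimura two-parameter model, d = −½ ln(1 − 2P − Q) − ¼ ln(1 − 2Q).
1 − 2P − Q = 0.52381, giving −½ ln(0.52381) = 0.323313.
1 − 2Q = 0.428572, giving −¼ ln(0.428572) = 0.211824.
d = 0.323313 + 0.211824 = 0.535137.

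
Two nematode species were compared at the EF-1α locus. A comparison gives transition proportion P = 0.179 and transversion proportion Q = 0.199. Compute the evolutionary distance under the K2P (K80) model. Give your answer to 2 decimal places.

0.53

Under the Kimura two-parameter model, d = −½ ln(1 − 2P − Q) − ¼ ln(1 − 2Q).
1 − 2P − Q = 0.443, giving −½ ln(0.443) = 0.407093.
1 − 2Q = 0.602, giving −¼ ln(0.602) = 0.126874.
d = 0.407093 + 0.126874 = 0.533967.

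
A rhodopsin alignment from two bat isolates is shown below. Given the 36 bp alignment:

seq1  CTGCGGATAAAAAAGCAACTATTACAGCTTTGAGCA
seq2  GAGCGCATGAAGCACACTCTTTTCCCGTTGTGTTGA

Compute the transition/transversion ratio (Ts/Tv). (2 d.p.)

0.20

Transitions are A↔G and C↔T; transversions are all other mismatches.
Transitions: 3. Transversions: 15.
R = 3/15 = 0.20.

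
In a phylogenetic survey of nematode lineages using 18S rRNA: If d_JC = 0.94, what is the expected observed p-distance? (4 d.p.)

0.5358

p = (3/4)(1 − e^(−4d/3)) = 0.75 × (1 − e^(-1.253333)) = 0.75 × (1 − 0.285551) = 0.535837.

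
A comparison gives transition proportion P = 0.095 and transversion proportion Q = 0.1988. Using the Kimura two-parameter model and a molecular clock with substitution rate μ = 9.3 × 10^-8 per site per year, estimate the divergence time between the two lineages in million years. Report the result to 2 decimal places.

Under the Kimura two-parameter model, d = −½ ln(1 − 2P − Q) − ¼ ln(1 − 2Q).
1 − 2P − Q = 0.6112, giving −½ ln(0.6112) = 0.246166.
1 − 2Q = 0.6024, giving −¼ ln(0.6024) = 0.126708.
d = 0.246166 + 0.126708 = 0.372874.
Under a molecular clock d = 2μt, so t = d/(2μ) = 0.372874 / (2 × 9.3 × 10^-8) = 2.00 million years.

2.00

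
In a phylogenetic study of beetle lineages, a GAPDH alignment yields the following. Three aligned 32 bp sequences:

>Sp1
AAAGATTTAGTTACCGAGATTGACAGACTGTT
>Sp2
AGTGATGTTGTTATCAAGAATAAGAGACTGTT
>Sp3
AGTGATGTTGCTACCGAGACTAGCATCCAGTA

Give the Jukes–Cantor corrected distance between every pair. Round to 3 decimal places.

Sp1–Sp2: 9/32 sites differ → p = 0.28125, d = −0.75 ln(1 − 0.375) = 0.352503 ≈ 0.353.
Sp1–Sp3: 12/32 sites differ → p = 0.375, d = −0.75 ln(1 − 0.5) = 0.519860 ≈ 0.520.
Sp2–Sp3: 10/32 sites differ → p = 0.3125, d = −0.75 ln(1 − 0.416667) = 0.404248 ≈ 0.404.

d(Sp1,Sp2) = 0.353, d(Sp1,Sp3) = 0.520, d(Sp2,Sp3) = 0.404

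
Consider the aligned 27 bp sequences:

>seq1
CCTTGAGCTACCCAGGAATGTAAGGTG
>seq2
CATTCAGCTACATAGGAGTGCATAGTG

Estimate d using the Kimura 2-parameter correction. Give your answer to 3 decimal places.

0.382

Of 27 sites, 4 differences are transitions and 4 are transversions, so P = 4/27 ≈ 0.148148 and Q = 4/27 ≈ 0.148148.
Under the Kimura two-parameter model, d = −½ ln(1 − 2P − Q) − ¼ ln(1 − 2Q).
1 − 2P − Q = 0.555556, giving −½ ln(0.555556) = 0.293893.
1 − 2Q = 0.703704, giving −¼ ln(0.703704) = 0.087849.
d = 0.293893 + 0.087849 = 0.381742.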